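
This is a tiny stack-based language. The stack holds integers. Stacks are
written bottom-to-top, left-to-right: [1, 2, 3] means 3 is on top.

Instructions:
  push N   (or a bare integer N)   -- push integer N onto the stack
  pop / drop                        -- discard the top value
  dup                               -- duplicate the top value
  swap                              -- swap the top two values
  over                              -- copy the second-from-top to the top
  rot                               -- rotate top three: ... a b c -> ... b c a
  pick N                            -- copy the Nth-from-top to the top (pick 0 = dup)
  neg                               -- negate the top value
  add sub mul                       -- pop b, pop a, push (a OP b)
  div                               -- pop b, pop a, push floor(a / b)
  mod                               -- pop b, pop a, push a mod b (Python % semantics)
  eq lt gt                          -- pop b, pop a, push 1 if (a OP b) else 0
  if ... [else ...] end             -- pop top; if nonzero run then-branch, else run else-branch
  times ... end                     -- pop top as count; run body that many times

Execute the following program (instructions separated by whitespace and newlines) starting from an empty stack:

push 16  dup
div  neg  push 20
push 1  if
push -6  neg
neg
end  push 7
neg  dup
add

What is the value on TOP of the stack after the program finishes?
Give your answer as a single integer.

After 'push 16': [16]
After 'dup': [16, 16]
After 'div': [1]
After 'neg': [-1]
After 'push 20': [-1, 20]
After 'push 1': [-1, 20, 1]
After 'if': [-1, 20]
After 'push -6': [-1, 20, -6]
After 'neg': [-1, 20, 6]
After 'neg': [-1, 20, -6]
After 'push 7': [-1, 20, -6, 7]
After 'neg': [-1, 20, -6, -7]
After 'dup': [-1, 20, -6, -7, -7]
After 'add': [-1, 20, -6, -14]

Answer: -14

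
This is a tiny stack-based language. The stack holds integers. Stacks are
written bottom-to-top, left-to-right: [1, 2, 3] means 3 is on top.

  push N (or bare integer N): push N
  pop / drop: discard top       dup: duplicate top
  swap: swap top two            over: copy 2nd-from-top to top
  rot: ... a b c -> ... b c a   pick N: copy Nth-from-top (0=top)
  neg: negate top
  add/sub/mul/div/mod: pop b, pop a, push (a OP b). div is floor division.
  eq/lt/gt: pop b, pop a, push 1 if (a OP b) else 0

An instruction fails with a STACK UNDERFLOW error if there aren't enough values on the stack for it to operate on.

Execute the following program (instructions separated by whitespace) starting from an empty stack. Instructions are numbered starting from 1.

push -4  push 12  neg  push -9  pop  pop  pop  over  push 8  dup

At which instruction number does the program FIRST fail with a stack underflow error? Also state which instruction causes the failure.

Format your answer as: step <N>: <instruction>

Step 1 ('push -4'): stack = [-4], depth = 1
Step 2 ('push 12'): stack = [-4, 12], depth = 2
Step 3 ('neg'): stack = [-4, -12], depth = 2
Step 4 ('push -9'): stack = [-4, -12, -9], depth = 3
Step 5 ('pop'): stack = [-4, -12], depth = 2
Step 6 ('pop'): stack = [-4], depth = 1
Step 7 ('pop'): stack = [], depth = 0
Step 8 ('over'): needs 2 value(s) but depth is 0 — STACK UNDERFLOW

Answer: step 8: over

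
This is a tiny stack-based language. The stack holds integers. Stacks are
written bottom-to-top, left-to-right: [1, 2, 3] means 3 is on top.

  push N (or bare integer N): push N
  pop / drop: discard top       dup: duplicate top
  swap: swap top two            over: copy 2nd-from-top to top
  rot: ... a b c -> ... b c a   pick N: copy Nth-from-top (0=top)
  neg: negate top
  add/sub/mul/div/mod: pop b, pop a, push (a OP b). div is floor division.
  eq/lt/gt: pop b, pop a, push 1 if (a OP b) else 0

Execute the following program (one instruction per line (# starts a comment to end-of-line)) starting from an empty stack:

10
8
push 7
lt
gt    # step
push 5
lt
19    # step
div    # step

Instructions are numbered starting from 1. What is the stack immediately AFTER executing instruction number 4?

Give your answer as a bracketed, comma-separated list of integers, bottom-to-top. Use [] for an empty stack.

Step 1 ('10'): [10]
Step 2 ('8'): [10, 8]
Step 3 ('push 7'): [10, 8, 7]
Step 4 ('lt'): [10, 0]

Answer: [10, 0]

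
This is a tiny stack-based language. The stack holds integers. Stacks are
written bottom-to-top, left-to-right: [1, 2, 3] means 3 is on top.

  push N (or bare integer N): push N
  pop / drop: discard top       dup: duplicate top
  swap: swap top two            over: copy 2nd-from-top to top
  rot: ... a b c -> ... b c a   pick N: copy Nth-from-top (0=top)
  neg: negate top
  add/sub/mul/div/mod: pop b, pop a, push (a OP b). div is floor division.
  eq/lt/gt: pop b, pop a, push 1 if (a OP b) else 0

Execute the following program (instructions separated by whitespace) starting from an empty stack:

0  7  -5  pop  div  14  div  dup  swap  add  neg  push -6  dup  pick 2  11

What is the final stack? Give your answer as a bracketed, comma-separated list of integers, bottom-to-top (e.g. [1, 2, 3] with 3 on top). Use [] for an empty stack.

Answer: [0, -6, -6, 0, 11]

Derivation:
After 'push 0': [0]
After 'push 7': [0, 7]
After 'push -5': [0, 7, -5]
After 'pop': [0, 7]
After 'div': [0]
After 'push 14': [0, 14]
After 'div': [0]
After 'dup': [0, 0]
After 'swap': [0, 0]
After 'add': [0]
After 'neg': [0]
After 'push -6': [0, -6]
After 'dup': [0, -6, -6]
After 'pick 2': [0, -6, -6, 0]
After 'push 11': [0, -6, -6, 0, 11]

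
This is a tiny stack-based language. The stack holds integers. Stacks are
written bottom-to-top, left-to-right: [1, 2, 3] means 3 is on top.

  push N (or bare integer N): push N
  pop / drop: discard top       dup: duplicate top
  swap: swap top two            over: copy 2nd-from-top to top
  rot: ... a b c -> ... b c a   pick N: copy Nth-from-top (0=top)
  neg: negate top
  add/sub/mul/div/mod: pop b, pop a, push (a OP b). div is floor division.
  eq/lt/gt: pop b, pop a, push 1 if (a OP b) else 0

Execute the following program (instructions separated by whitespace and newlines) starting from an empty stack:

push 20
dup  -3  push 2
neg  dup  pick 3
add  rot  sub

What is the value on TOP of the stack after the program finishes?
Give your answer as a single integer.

After 'push 20': [20]
After 'dup': [20, 20]
After 'push -3': [20, 20, -3]
After 'push 2': [20, 20, -3, 2]
After 'neg': [20, 20, -3, -2]
After 'dup': [20, 20, -3, -2, -2]
After 'pick 3': [20, 20, -3, -2, -2, 20]
After 'add': [20, 20, -3, -2, 18]
After 'rot': [20, 20, -2, 18, -3]
After 'sub': [20, 20, -2, 21]

Answer: 21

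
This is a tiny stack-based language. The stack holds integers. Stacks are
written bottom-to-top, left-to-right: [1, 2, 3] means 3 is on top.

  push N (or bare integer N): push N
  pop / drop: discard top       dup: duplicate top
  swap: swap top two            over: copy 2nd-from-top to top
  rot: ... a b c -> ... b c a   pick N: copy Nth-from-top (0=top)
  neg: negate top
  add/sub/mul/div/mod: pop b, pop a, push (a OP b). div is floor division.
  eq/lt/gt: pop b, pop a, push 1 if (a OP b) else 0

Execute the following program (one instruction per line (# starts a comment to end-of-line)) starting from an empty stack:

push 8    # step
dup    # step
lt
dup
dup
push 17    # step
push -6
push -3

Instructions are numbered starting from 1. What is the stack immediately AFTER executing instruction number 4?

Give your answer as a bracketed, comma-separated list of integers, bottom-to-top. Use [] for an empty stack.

Answer: [0, 0]

Derivation:
Step 1 ('push 8'): [8]
Step 2 ('dup'): [8, 8]
Step 3 ('lt'): [0]
Step 4 ('dup'): [0, 0]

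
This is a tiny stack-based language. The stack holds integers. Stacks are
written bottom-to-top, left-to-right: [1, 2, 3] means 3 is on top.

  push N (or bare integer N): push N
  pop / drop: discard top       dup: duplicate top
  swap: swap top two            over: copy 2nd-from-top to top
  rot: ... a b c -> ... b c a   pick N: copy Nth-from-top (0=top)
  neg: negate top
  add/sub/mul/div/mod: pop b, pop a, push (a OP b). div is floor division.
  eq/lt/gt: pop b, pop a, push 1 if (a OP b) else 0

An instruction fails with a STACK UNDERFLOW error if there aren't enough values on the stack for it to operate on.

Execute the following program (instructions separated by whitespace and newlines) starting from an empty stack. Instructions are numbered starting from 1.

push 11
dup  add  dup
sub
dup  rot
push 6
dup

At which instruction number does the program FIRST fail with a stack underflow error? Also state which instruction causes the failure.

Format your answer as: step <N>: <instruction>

Step 1 ('push 11'): stack = [11], depth = 1
Step 2 ('dup'): stack = [11, 11], depth = 2
Step 3 ('add'): stack = [22], depth = 1
Step 4 ('dup'): stack = [22, 22], depth = 2
Step 5 ('sub'): stack = [0], depth = 1
Step 6 ('dup'): stack = [0, 0], depth = 2
Step 7 ('rot'): needs 3 value(s) but depth is 2 — STACK UNDERFLOW

Answer: step 7: rot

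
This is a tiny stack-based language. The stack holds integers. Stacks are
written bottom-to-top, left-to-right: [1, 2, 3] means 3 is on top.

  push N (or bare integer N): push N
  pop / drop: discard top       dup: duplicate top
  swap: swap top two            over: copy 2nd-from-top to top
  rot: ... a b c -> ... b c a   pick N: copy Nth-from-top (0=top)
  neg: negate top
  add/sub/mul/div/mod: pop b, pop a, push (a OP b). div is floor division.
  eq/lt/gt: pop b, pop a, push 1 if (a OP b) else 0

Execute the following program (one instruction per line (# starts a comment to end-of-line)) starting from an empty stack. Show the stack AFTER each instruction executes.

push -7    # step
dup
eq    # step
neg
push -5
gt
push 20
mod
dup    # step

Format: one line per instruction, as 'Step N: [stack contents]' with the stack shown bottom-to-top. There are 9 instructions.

Step 1: [-7]
Step 2: [-7, -7]
Step 3: [1]
Step 4: [-1]
Step 5: [-1, -5]
Step 6: [1]
Step 7: [1, 20]
Step 8: [1]
Step 9: [1, 1]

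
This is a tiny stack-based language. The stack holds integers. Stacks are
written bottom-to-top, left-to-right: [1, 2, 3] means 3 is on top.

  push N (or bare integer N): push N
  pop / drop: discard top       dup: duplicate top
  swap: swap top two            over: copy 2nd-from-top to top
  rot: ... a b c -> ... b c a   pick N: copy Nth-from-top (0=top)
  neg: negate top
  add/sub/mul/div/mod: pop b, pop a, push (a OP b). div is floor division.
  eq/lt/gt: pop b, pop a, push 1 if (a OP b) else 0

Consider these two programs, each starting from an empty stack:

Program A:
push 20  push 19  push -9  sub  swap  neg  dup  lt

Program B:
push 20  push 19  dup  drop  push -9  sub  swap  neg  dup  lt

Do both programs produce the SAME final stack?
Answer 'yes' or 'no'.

Program A trace:
  After 'push 20': [20]
  After 'push 19': [20, 19]
  After 'push -9': [20, 19, -9]
  After 'sub': [20, 28]
  After 'swap': [28, 20]
  After 'neg': [28, -20]
  After 'dup': [28, -20, -20]
  After 'lt': [28, 0]
Program A final stack: [28, 0]

Program B trace:
  After 'push 20': [20]
  After 'push 19': [20, 19]
  After 'dup': [20, 19, 19]
  After 'drop': [20, 19]
  After 'push -9': [20, 19, -9]
  After 'sub': [20, 28]
  After 'swap': [28, 20]
  After 'neg': [28, -20]
  After 'dup': [28, -20, -20]
  After 'lt': [28, 0]
Program B final stack: [28, 0]
Same: yes

Answer: yes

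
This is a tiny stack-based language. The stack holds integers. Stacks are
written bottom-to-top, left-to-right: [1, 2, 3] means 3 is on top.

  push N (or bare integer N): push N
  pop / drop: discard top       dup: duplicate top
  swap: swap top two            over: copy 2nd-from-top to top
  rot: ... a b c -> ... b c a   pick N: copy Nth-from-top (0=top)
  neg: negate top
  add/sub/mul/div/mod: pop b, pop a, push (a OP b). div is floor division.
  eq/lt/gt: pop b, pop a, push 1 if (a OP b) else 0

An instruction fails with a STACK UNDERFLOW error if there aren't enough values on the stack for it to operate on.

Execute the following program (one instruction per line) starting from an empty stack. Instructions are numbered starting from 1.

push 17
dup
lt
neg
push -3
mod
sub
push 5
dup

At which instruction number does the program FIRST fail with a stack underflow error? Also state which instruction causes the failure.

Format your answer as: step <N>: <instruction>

Step 1 ('push 17'): stack = [17], depth = 1
Step 2 ('dup'): stack = [17, 17], depth = 2
Step 3 ('lt'): stack = [0], depth = 1
Step 4 ('neg'): stack = [0], depth = 1
Step 5 ('push -3'): stack = [0, -3], depth = 2
Step 6 ('mod'): stack = [0], depth = 1
Step 7 ('sub'): needs 2 value(s) but depth is 1 — STACK UNDERFLOW

Answer: step 7: sub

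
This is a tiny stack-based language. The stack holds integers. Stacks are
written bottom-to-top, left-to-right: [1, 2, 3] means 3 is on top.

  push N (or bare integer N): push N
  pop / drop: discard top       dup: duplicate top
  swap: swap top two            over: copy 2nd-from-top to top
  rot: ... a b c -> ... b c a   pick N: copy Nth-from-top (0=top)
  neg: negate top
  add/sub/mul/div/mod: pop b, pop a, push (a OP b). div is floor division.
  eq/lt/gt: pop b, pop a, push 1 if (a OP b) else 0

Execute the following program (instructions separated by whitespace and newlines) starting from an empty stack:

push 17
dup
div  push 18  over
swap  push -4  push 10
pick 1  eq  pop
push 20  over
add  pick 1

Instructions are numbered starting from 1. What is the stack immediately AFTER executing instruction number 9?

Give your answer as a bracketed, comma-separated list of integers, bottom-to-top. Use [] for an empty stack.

Step 1 ('push 17'): [17]
Step 2 ('dup'): [17, 17]
Step 3 ('div'): [1]
Step 4 ('push 18'): [1, 18]
Step 5 ('over'): [1, 18, 1]
Step 6 ('swap'): [1, 1, 18]
Step 7 ('push -4'): [1, 1, 18, -4]
Step 8 ('push 10'): [1, 1, 18, -4, 10]
Step 9 ('pick 1'): [1, 1, 18, -4, 10, -4]

Answer: [1, 1, 18, -4, 10, -4]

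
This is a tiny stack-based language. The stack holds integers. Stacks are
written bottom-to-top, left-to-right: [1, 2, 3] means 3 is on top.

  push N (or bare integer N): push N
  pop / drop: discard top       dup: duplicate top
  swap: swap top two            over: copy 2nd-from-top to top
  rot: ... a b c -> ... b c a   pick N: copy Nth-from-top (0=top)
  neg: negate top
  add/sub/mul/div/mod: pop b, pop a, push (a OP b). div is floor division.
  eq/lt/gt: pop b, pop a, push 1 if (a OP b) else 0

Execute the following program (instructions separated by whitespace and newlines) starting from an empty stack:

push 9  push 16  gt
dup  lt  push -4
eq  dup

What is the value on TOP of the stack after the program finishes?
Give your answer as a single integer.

After 'push 9': [9]
After 'push 16': [9, 16]
After 'gt': [0]
After 'dup': [0, 0]
After 'lt': [0]
After 'push -4': [0, -4]
After 'eq': [0]
After 'dup': [0, 0]

Answer: 0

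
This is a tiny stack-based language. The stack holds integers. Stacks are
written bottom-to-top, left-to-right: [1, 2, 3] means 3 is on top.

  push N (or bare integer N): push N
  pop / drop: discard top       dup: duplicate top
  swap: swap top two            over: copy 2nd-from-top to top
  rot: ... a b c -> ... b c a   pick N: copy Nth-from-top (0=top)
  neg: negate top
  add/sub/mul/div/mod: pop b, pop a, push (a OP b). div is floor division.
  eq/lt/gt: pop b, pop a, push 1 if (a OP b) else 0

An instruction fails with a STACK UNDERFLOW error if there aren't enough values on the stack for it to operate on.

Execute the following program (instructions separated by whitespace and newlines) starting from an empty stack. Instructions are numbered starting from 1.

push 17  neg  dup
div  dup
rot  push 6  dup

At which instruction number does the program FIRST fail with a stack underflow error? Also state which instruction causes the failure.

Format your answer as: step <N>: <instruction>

Answer: step 6: rot

Derivation:
Step 1 ('push 17'): stack = [17], depth = 1
Step 2 ('neg'): stack = [-17], depth = 1
Step 3 ('dup'): stack = [-17, -17], depth = 2
Step 4 ('div'): stack = [1], depth = 1
Step 5 ('dup'): stack = [1, 1], depth = 2
Step 6 ('rot'): needs 3 value(s) but depth is 2 — STACK UNDERFLOW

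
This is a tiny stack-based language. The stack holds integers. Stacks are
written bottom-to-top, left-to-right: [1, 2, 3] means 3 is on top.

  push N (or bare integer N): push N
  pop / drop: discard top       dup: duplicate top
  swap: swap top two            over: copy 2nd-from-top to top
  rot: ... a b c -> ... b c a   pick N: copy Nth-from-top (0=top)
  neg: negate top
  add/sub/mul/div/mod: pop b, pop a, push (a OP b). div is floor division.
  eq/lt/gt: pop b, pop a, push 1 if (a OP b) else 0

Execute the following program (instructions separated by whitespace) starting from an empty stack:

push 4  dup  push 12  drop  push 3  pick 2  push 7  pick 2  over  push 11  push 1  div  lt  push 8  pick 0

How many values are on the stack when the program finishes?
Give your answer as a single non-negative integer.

After 'push 4': stack = [4] (depth 1)
After 'dup': stack = [4, 4] (depth 2)
After 'push 12': stack = [4, 4, 12] (depth 3)
After 'drop': stack = [4, 4] (depth 2)
After 'push 3': stack = [4, 4, 3] (depth 3)
After 'pick 2': stack = [4, 4, 3, 4] (depth 4)
After 'push 7': stack = [4, 4, 3, 4, 7] (depth 5)
After 'pick 2': stack = [4, 4, 3, 4, 7, 3] (depth 6)
After 'over': stack = [4, 4, 3, 4, 7, 3, 7] (depth 7)
After 'push 11': stack = [4, 4, 3, 4, 7, 3, 7, 11] (depth 8)
After 'push 1': stack = [4, 4, 3, 4, 7, 3, 7, 11, 1] (depth 9)
After 'div': stack = [4, 4, 3, 4, 7, 3, 7, 11] (depth 8)
After 'lt': stack = [4, 4, 3, 4, 7, 3, 1] (depth 7)
After 'push 8': stack = [4, 4, 3, 4, 7, 3, 1, 8] (depth 8)
After 'pick 0': stack = [4, 4, 3, 4, 7, 3, 1, 8, 8] (depth 9)

Answer: 9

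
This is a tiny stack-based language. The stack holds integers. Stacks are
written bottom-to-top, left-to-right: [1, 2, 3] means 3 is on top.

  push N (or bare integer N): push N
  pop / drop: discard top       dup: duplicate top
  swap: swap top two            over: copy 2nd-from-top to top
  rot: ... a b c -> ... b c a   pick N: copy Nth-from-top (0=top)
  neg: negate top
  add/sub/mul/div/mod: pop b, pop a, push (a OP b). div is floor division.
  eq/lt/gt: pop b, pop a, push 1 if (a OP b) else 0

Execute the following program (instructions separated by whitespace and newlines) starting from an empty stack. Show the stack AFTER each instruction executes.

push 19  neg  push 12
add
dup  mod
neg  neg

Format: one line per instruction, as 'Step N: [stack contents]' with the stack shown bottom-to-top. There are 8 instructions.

Step 1: [19]
Step 2: [-19]
Step 3: [-19, 12]
Step 4: [-7]
Step 5: [-7, -7]
Step 6: [0]
Step 7: [0]
Step 8: [0]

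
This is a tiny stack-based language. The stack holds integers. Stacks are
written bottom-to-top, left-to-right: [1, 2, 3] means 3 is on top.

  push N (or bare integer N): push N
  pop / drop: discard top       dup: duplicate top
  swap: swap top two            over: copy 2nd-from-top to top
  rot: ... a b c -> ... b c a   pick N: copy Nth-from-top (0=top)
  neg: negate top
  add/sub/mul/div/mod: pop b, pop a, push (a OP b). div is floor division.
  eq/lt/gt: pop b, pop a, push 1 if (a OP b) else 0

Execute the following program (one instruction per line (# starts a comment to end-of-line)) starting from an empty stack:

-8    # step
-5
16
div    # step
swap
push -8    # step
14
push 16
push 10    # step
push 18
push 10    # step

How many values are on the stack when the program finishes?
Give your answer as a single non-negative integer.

After 'push -8': stack = [-8] (depth 1)
After 'push -5': stack = [-8, -5] (depth 2)
After 'push 16': stack = [-8, -5, 16] (depth 3)
After 'div': stack = [-8, -1] (depth 2)
After 'swap': stack = [-1, -8] (depth 2)
After 'push -8': stack = [-1, -8, -8] (depth 3)
After 'push 14': stack = [-1, -8, -8, 14] (depth 4)
After 'push 16': stack = [-1, -8, -8, 14, 16] (depth 5)
After 'push 10': stack = [-1, -8, -8, 14, 16, 10] (depth 6)
After 'push 18': stack = [-1, -8, -8, 14, 16, 10, 18] (depth 7)
After 'push 10': stack = [-1, -8, -8, 14, 16, 10, 18, 10] (depth 8)

Answer: 8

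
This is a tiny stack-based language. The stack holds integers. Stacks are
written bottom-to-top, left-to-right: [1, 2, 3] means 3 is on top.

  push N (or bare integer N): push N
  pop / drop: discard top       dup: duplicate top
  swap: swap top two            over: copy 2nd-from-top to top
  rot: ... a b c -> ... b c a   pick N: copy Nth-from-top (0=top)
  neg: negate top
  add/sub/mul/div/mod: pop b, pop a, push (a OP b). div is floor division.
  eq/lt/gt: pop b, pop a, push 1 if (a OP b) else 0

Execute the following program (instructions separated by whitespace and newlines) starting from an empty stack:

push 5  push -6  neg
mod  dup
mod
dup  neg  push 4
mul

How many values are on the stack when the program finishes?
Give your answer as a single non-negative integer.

After 'push 5': stack = [5] (depth 1)
After 'push -6': stack = [5, -6] (depth 2)
After 'neg': stack = [5, 6] (depth 2)
After 'mod': stack = [5] (depth 1)
After 'dup': stack = [5, 5] (depth 2)
After 'mod': stack = [0] (depth 1)
After 'dup': stack = [0, 0] (depth 2)
After 'neg': stack = [0, 0] (depth 2)
After 'push 4': stack = [0, 0, 4] (depth 3)
After 'mul': stack = [0, 0] (depth 2)

Answer: 2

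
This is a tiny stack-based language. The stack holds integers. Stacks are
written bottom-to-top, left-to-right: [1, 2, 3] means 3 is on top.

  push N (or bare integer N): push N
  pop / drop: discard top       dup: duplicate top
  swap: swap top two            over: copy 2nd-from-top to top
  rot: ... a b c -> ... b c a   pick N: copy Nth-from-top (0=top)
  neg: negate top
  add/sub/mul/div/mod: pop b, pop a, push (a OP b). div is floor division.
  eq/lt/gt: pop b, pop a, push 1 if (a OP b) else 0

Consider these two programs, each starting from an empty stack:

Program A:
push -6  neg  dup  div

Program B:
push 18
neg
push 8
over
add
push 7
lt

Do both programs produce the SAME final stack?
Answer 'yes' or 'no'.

Program A trace:
  After 'push -6': [-6]
  After 'neg': [6]
  After 'dup': [6, 6]
  After 'div': [1]
Program A final stack: [1]

Program B trace:
  After 'push 18': [18]
  After 'neg': [-18]
  After 'push 8': [-18, 8]
  After 'over': [-18, 8, -18]
  After 'add': [-18, -10]
  After 'push 7': [-18, -10, 7]
  After 'lt': [-18, 1]
Program B final stack: [-18, 1]
Same: no

Answer: no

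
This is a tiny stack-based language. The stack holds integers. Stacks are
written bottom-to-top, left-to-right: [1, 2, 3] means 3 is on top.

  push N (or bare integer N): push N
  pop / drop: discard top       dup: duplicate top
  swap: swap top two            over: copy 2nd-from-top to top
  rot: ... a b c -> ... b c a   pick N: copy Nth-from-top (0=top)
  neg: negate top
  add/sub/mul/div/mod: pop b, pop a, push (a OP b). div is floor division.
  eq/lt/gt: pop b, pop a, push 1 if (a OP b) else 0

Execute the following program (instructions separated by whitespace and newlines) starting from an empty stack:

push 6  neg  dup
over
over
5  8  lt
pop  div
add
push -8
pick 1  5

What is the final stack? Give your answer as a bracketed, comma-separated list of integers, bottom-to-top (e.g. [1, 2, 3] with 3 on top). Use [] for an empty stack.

Answer: [-6, -5, -8, -5, 5]

Derivation:
After 'push 6': [6]
After 'neg': [-6]
After 'dup': [-6, -6]
After 'over': [-6, -6, -6]
After 'over': [-6, -6, -6, -6]
After 'push 5': [-6, -6, -6, -6, 5]
After 'push 8': [-6, -6, -6, -6, 5, 8]
After 'lt': [-6, -6, -6, -6, 1]
After 'pop': [-6, -6, -6, -6]
After 'div': [-6, -6, 1]
After 'add': [-6, -5]
After 'push -8': [-6, -5, -8]
After 'pick 1': [-6, -5, -8, -5]
After 'push 5': [-6, -5, -8, -5, 5]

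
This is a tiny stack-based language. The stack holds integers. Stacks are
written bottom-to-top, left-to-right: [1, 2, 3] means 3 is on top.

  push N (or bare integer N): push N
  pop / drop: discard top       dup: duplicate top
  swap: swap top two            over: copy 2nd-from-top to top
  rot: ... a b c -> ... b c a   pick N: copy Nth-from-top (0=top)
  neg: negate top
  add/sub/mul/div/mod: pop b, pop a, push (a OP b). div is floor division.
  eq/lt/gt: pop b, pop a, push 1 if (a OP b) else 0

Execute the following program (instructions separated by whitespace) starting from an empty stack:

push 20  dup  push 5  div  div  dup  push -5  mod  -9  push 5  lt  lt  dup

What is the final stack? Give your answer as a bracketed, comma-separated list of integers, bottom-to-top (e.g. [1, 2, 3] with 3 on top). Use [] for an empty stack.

After 'push 20': [20]
After 'dup': [20, 20]
After 'push 5': [20, 20, 5]
After 'div': [20, 4]
After 'div': [5]
After 'dup': [5, 5]
After 'push -5': [5, 5, -5]
After 'mod': [5, 0]
After 'push -9': [5, 0, -9]
After 'push 5': [5, 0, -9, 5]
After 'lt': [5, 0, 1]
After 'lt': [5, 1]
After 'dup': [5, 1, 1]

Answer: [5, 1, 1]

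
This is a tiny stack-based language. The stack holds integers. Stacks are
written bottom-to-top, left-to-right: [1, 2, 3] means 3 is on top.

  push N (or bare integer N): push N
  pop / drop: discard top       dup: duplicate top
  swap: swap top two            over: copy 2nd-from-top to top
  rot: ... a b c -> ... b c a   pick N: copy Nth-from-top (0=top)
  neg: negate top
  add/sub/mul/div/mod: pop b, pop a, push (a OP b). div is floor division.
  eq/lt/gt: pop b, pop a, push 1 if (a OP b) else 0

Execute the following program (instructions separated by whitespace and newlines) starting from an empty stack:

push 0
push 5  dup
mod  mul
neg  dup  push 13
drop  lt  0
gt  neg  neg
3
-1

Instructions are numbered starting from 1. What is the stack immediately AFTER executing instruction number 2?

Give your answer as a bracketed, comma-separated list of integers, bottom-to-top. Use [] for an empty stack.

Step 1 ('push 0'): [0]
Step 2 ('push 5'): [0, 5]

Answer: [0, 5]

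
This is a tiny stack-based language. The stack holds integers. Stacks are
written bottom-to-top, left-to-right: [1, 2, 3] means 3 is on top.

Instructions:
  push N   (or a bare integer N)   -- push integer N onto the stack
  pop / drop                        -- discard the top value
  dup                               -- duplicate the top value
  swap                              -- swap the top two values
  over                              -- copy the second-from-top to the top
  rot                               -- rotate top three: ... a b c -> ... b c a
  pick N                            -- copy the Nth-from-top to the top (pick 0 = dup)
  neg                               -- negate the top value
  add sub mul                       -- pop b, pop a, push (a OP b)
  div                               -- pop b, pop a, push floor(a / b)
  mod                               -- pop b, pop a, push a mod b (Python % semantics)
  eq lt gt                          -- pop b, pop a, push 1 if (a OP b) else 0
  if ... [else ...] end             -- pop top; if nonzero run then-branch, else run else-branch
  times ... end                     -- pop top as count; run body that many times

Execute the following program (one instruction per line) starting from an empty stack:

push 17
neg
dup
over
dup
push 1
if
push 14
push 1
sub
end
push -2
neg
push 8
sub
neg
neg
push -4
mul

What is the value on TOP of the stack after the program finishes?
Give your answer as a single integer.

Answer: 24

Derivation:
After 'push 17': [17]
After 'neg': [-17]
After 'dup': [-17, -17]
After 'over': [-17, -17, -17]
After 'dup': [-17, -17, -17, -17]
After 'push 1': [-17, -17, -17, -17, 1]
After 'if': [-17, -17, -17, -17]
After 'push 14': [-17, -17, -17, -17, 14]
After 'push 1': [-17, -17, -17, -17, 14, 1]
After 'sub': [-17, -17, -17, -17, 13]
After 'push -2': [-17, -17, -17, -17, 13, -2]
After 'neg': [-17, -17, -17, -17, 13, 2]
After 'push 8': [-17, -17, -17, -17, 13, 2, 8]
After 'sub': [-17, -17, -17, -17, 13, -6]
After 'neg': [-17, -17, -17, -17, 13, 6]
After 'neg': [-17, -17, -17, -17, 13, -6]
After 'push -4': [-17, -17, -17, -17, 13, -6, -4]
After 'mul': [-17, -17, -17, -17, 13, 24]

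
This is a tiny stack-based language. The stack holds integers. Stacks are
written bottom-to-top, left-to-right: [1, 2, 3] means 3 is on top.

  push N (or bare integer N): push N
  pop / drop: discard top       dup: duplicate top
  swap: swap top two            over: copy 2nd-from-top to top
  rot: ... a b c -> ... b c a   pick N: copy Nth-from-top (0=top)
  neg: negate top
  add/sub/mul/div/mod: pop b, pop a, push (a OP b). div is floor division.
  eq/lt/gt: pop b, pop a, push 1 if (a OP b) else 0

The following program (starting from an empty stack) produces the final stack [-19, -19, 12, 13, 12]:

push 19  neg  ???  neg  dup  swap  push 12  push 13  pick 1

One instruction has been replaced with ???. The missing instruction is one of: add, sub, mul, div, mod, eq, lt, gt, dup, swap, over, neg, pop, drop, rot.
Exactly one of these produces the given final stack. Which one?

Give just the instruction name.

Answer: neg

Derivation:
Stack before ???: [-19]
Stack after ???:  [19]
The instruction that transforms [-19] -> [19] is: neg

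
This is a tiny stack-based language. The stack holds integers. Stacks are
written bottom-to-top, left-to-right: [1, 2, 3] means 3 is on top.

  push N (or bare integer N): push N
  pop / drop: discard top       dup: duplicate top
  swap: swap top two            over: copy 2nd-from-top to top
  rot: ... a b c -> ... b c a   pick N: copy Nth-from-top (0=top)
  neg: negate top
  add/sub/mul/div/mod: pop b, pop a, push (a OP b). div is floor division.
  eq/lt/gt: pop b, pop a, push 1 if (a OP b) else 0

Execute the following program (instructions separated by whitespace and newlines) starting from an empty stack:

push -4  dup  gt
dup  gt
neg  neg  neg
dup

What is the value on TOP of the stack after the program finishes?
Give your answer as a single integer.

After 'push -4': [-4]
After 'dup': [-4, -4]
After 'gt': [0]
After 'dup': [0, 0]
After 'gt': [0]
After 'neg': [0]
After 'neg': [0]
After 'neg': [0]
After 'dup': [0, 0]

Answer: 0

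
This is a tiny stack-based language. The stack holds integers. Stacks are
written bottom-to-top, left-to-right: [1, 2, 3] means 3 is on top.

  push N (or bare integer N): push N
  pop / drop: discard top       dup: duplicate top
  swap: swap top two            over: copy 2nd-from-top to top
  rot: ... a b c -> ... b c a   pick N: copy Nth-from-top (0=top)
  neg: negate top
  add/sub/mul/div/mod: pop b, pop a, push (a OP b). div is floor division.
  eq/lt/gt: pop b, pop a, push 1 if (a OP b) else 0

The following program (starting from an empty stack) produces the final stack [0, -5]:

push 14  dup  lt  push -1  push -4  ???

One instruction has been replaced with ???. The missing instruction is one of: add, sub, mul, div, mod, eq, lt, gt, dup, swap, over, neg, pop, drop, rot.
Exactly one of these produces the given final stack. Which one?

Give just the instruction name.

Stack before ???: [0, -1, -4]
Stack after ???:  [0, -5]
The instruction that transforms [0, -1, -4] -> [0, -5] is: add

Answer: add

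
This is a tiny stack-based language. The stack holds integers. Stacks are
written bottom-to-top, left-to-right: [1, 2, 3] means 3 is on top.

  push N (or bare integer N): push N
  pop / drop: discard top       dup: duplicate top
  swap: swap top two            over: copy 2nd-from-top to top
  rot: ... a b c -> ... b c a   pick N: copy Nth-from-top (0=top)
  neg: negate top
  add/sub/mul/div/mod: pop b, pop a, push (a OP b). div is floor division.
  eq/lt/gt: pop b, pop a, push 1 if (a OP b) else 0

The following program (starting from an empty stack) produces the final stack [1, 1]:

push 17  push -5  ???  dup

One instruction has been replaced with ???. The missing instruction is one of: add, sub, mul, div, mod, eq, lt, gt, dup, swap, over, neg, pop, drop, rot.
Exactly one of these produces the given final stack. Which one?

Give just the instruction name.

Stack before ???: [17, -5]
Stack after ???:  [1]
The instruction that transforms [17, -5] -> [1] is: gt

Answer: gt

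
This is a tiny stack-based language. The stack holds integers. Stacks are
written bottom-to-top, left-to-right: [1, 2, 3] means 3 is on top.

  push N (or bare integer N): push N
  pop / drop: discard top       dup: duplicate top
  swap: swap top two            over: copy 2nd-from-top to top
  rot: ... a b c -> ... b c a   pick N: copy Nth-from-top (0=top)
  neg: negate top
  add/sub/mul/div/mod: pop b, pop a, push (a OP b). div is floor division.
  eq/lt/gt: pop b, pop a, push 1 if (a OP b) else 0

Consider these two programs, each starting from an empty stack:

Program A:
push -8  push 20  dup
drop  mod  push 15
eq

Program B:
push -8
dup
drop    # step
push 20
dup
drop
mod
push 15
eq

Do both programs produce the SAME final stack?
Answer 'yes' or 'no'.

Program A trace:
  After 'push -8': [-8]
  After 'push 20': [-8, 20]
  After 'dup': [-8, 20, 20]
  After 'drop': [-8, 20]
  After 'mod': [12]
  After 'push 15': [12, 15]
  After 'eq': [0]
Program A final stack: [0]

Program B trace:
  After 'push -8': [-8]
  After 'dup': [-8, -8]
  After 'drop': [-8]
  After 'push 20': [-8, 20]
  After 'dup': [-8, 20, 20]
  After 'drop': [-8, 20]
  After 'mod': [12]
  After 'push 15': [12, 15]
  After 'eq': [0]
Program B final stack: [0]
Same: yes

Answer: yes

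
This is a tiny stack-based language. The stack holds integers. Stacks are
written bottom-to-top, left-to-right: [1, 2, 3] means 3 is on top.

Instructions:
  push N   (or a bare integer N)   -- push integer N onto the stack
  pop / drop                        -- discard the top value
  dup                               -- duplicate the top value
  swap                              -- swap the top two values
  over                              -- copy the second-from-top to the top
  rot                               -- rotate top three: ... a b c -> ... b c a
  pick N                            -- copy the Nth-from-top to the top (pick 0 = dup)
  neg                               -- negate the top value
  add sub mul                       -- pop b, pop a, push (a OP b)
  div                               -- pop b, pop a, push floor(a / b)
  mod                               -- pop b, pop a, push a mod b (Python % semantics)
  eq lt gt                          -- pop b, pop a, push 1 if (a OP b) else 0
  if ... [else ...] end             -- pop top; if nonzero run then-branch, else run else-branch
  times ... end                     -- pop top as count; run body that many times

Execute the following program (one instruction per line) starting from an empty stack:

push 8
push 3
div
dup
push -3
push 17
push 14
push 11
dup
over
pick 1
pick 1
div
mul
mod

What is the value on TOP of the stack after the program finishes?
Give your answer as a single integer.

After 'push 8': [8]
After 'push 3': [8, 3]
After 'div': [2]
After 'dup': [2, 2]
After 'push -3': [2, 2, -3]
After 'push 17': [2, 2, -3, 17]
After 'push 14': [2, 2, -3, 17, 14]
After 'push 11': [2, 2, -3, 17, 14, 11]
After 'dup': [2, 2, -3, 17, 14, 11, 11]
After 'over': [2, 2, -3, 17, 14, 11, 11, 11]
After 'pick 1': [2, 2, -3, 17, 14, 11, 11, 11, 11]
After 'pick 1': [2, 2, -3, 17, 14, 11, 11, 11, 11, 11]
After 'div': [2, 2, -3, 17, 14, 11, 11, 11, 1]
After 'mul': [2, 2, -3, 17, 14, 11, 11, 11]
After 'mod': [2, 2, -3, 17, 14, 11, 0]

Answer: 0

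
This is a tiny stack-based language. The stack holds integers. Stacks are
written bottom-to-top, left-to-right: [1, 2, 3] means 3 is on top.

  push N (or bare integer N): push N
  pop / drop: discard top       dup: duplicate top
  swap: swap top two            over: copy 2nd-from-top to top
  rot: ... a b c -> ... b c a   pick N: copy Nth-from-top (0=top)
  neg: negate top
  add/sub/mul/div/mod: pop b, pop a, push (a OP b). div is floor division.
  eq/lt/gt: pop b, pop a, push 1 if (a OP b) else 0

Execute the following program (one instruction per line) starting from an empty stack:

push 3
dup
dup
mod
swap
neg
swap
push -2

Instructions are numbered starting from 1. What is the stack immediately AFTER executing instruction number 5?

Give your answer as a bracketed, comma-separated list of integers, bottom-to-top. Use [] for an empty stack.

Answer: [0, 3]

Derivation:
Step 1 ('push 3'): [3]
Step 2 ('dup'): [3, 3]
Step 3 ('dup'): [3, 3, 3]
Step 4 ('mod'): [3, 0]
Step 5 ('swap'): [0, 3]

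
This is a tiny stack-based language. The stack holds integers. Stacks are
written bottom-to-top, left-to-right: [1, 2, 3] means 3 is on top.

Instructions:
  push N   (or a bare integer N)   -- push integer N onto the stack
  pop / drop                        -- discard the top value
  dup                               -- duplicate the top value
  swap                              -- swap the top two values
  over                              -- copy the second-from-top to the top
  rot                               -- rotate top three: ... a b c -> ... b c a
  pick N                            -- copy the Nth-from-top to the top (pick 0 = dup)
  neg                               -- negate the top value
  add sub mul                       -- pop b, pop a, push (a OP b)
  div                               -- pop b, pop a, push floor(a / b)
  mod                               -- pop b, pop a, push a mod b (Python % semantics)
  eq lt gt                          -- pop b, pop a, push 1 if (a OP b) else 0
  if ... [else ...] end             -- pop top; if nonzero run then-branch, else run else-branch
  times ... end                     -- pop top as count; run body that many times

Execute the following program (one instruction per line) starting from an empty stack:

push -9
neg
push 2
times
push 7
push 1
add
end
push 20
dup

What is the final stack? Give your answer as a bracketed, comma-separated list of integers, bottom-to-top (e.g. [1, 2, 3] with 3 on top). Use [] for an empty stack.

Answer: [9, 8, 8, 20, 20]

Derivation:
After 'push -9': [-9]
After 'neg': [9]
After 'push 2': [9, 2]
After 'times': [9]
After 'push 7': [9, 7]
After 'push 1': [9, 7, 1]
After 'add': [9, 8]
After 'push 7': [9, 8, 7]
After 'push 1': [9, 8, 7, 1]
After 'add': [9, 8, 8]
After 'push 20': [9, 8, 8, 20]
After 'dup': [9, 8, 8, 20, 20]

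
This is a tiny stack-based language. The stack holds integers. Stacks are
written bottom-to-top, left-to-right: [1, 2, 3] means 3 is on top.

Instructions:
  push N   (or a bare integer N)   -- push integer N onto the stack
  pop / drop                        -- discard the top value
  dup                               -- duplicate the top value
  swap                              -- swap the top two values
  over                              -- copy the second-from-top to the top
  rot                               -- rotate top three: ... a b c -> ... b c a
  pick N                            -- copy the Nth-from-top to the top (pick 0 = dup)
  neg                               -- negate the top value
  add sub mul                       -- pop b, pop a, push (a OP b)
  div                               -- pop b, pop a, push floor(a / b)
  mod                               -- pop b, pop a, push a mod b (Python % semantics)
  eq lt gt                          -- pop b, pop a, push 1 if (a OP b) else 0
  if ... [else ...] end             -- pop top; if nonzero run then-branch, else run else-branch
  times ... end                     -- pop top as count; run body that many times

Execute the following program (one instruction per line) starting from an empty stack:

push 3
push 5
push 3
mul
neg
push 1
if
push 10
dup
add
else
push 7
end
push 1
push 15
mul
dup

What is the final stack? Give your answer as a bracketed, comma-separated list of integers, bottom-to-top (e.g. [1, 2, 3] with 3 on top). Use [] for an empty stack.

After 'push 3': [3]
After 'push 5': [3, 5]
After 'push 3': [3, 5, 3]
After 'mul': [3, 15]
After 'neg': [3, -15]
After 'push 1': [3, -15, 1]
After 'if': [3, -15]
After 'push 10': [3, -15, 10]
After 'dup': [3, -15, 10, 10]
After 'add': [3, -15, 20]
After 'push 1': [3, -15, 20, 1]
After 'push 15': [3, -15, 20, 1, 15]
After 'mul': [3, -15, 20, 15]
After 'dup': [3, -15, 20, 15, 15]

Answer: [3, -15, 20, 15, 15]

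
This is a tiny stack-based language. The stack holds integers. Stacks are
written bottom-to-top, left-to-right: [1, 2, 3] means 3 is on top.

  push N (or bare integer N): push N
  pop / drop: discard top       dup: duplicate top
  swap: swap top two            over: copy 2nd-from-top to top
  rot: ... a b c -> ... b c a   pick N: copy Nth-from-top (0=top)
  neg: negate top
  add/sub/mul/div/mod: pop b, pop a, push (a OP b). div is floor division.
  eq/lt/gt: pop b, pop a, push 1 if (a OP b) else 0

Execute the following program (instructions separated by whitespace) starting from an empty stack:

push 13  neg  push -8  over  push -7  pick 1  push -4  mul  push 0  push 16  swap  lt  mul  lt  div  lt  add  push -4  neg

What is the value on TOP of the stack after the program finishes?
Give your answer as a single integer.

After 'push 13': [13]
After 'neg': [-13]
After 'push -8': [-13, -8]
After 'over': [-13, -8, -13]
After 'push -7': [-13, -8, -13, -7]
After 'pick 1': [-13, -8, -13, -7, -13]
After 'push -4': [-13, -8, -13, -7, -13, -4]
After 'mul': [-13, -8, -13, -7, 52]
After 'push 0': [-13, -8, -13, -7, 52, 0]
After 'push 16': [-13, -8, -13, -7, 52, 0, 16]
After 'swap': [-13, -8, -13, -7, 52, 16, 0]
After 'lt': [-13, -8, -13, -7, 52, 0]
After 'mul': [-13, -8, -13, -7, 0]
After 'lt': [-13, -8, -13, 1]
After 'div': [-13, -8, -13]
After 'lt': [-13, 0]
After 'add': [-13]
After 'push -4': [-13, -4]
After 'neg': [-13, 4]

Answer: 4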